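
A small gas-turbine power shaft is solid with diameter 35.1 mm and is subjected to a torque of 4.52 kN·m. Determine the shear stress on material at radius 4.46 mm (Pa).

1.35e8 Pa

J = πd⁴/32 = π(0.0351)⁴/32 = 1.490×10^-7 m⁴.
Shear stress varies linearly with radius: τ = T·r/J = 4520 × 0.00446 / 1.490×10^-7 = 1.353×10^8 Pa.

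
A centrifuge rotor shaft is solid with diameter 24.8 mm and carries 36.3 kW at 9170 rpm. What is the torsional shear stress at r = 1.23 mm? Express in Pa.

1.25e6 Pa

ω = 2π·9170/60 = 960.3 rad/s, so T = P/ω = 36.3×10³ / 960.3 = 37.80 N·m.
J = πd⁴/32 = π(0.0248)⁴/32 = 3.714×10^-8 m⁴.
Shear stress varies linearly with radius: τ = T·r/J = 37.80 × 0.00123 / 3.714×10^-8 = 1.252×10^6 Pa.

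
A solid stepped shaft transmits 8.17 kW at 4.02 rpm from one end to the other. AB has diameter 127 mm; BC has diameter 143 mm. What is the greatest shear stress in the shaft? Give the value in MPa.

48.3 MPa

ω = 2π·4.02/60 = 0.4210 rad/s, so T = P/ω = 8.17×10³ / 0.4210 = 19410 N·m.
Under the same torque, τ_max = 16T/(πd³) is largest where d is smallest — segment AB (d = 127 mm).
τ_max = 16·19410/(π·(0.127)³) = 4.825×10^7 Pa.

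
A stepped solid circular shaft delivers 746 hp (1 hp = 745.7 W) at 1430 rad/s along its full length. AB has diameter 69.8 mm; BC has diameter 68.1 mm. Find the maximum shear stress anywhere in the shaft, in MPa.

6.27 MPa

ω = 1430 rad/s, so T = P/ω = 746×745.7 / 1430 = 389.0 N·m.
Under the same torque, τ_max = 16T/(πd³) is largest where d is smallest — segment BC (d = 68.1 mm).
τ_max = 16·389.0/(π·(0.0681)³) = 6.273×10^6 Pa.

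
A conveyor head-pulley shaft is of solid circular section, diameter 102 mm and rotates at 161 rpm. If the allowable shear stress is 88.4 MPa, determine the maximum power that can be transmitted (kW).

J = πd⁴/32 = π(0.102)⁴/32 = 1.063×10^-5 m⁴.
T_max = τ_allow·J/r = 8.84×10^7 × 1.063×10^-5 / 0.0510 = 18420 N·m.
ω = 2π·161/60 = 16.86 rad/s, so P_max = T_max·ω = 3.106×10^5 W.

311 kW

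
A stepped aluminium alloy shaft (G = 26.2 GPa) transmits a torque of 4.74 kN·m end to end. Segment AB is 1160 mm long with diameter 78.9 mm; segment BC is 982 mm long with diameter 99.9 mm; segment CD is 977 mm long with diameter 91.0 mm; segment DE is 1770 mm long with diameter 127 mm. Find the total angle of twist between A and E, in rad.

J_AB = π(0.0789)⁴/32 = 3.80×10^-6 m⁴; J_BC = π(0.0999)⁴/32 = 9.78×10^-6 m⁴; J_CD = π(0.0910)⁴/32 = 6.73×10^-6 m⁴; J_DE = π(0.127)⁴/32 = 2.55×10^-5 m⁴.
θ = (T/G)·Σ L_i/J_i = (4740/26.2×10⁹)·(1.16/3.80×10^-6 + 0.982/9.78×10^-6 + 0.977/6.73×10^-6 + 1.77/2.55×10^-5) = 0.1121 rad.

0.112 rad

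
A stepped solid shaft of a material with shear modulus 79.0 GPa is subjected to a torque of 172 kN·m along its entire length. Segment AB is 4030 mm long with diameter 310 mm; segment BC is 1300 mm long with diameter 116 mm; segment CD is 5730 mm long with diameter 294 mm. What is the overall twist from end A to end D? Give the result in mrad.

186 mrad

J_AB = π(0.310)⁴/32 = 9.07×10^-4 m⁴; J_BC = π(0.116)⁴/32 = 1.78×10^-5 m⁴; J_CD = π(0.294)⁴/32 = 7.33×10^-4 m⁴.
θ = (T/G)·Σ L_i/J_i = (172000/79.0×10⁹)·(4.03/9.07×10^-4 + 1.30/1.78×10^-5 + 5.73/7.33×10^-4) = 0.1859 rad.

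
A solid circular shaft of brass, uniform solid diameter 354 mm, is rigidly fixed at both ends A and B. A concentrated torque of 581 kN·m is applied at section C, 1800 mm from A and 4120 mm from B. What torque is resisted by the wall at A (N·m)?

404000 N·m

With uniform GJ and both ends fixed, compatibility θ_AC = θ_CB gives T_A·a = T_B·b, together with T_A + T_B = T₀.
T_A = T₀·b/(a+b) = 581000·4120/5920 = 404300 N·m; T_B = 176700 N·m.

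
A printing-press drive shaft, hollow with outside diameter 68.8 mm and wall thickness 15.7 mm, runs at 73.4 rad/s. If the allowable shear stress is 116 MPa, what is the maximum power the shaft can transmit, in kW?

J = π(d_o⁴ − d_i⁴)/32 = π(0.0688⁴ − 0.0374⁴)/32 = 2.008×10^-6 m⁴.
T_max = τ_allow·J/r = 1.16×10^8 × 2.008×10^-6 / 0.0344 = 6770 N·m.
ω = 73.4 rad/s, so P_max = T_max·ω = 4.969×10^5 W.

497 kW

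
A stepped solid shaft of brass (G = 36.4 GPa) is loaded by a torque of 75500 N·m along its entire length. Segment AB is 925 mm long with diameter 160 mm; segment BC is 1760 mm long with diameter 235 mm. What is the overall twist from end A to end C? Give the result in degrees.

J_AB = π(0.160)⁴/32 = 6.43×10^-5 m⁴; J_BC = π(0.235)⁴/32 = 2.99×10^-4 m⁴.
θ = (T/G)·Σ L_i/J_i = (75500/36.4×10⁹)·(0.925/6.43×10^-5 + 1.76/2.99×10^-4) = 0.04201 rad.

2.41°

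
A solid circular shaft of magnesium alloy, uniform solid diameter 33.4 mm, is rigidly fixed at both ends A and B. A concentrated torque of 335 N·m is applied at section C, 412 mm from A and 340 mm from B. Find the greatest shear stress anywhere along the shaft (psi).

With uniform GJ and both ends fixed, compatibility θ_AC = θ_CB gives T_A·a = T_B·b, together with T_A + T_B = T₀.
T_A = T₀·b/(a+b) = 335.0·340/752.0 = 151.5 N·m; T_B = 183.5 N·m.
τ in each portion: τ_AC = 2.07×10^7 Pa, τ_CB = 2.51×10^7 Pa; maximum is in CB.
τ_max = T_CB·r/J = 183.5·0.0167/1.22×10^-7 = 2.509×10^7 Pa.

3640 psi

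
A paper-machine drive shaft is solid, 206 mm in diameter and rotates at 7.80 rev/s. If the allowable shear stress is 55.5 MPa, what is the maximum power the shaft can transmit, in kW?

J = πd⁴/32 = π(0.206)⁴/32 = 1.768×10^-4 m⁴.
T_max = τ_allow·J/r = 5.55×10^7 × 1.768×10^-4 / 0.103 = 95260 N·m.
ω = 2π·7.80 = 49.01 rad/s, so P_max = T_max·ω = 4.669×10^6 W.

4670 kW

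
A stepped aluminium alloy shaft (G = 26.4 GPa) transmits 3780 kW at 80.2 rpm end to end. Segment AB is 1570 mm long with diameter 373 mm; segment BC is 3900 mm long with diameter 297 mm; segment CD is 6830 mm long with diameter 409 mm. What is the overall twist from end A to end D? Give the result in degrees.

8.22°

ω = 2π·80.2/60 = 8.399 rad/s, so T = P/ω = 3780×10³ / 8.399 = 450100 N·m.
J_AB = π(0.373)⁴/32 = 1.90×10^-3 m⁴; J_BC = π(0.297)⁴/32 = 7.64×10^-4 m⁴; J_CD = π(0.409)⁴/32 = 2.75×10^-3 m⁴.
θ = (T/G)·Σ L_i/J_i = (450100/26.4×10⁹)·(1.57/1.90×10^-3 + 3.90/7.64×10^-4 + 6.83/2.75×10^-3) = 0.1435 rad.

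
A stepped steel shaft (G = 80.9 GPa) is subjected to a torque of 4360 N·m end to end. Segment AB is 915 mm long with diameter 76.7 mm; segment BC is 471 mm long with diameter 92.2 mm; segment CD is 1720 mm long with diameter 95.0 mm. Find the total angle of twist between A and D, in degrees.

1.70°

J_AB = π(0.0767)⁴/32 = 3.40×10^-6 m⁴; J_BC = π(0.0922)⁴/32 = 7.09×10^-6 m⁴; J_CD = π(0.0950)⁴/32 = 8.00×10^-6 m⁴.
θ = (T/G)·Σ L_i/J_i = (4360/80.9×10⁹)·(0.915/3.40×10^-6 + 0.471/7.09×10^-6 + 1.72/8.00×10^-6) = 0.02968 rad.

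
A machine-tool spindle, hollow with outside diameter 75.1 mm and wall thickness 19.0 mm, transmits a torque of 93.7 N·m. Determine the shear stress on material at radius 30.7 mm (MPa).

0.979 MPa

J = π(d_o⁴ − d_i⁴)/32 = π(0.0751⁴ − 0.0371⁴)/32 = 2.937×10^-6 m⁴.
Shear stress varies linearly with radius: τ = T·r/J = 93.70 × 0.0307 / 2.937×10^-6 = 9.795×10^5 Pa.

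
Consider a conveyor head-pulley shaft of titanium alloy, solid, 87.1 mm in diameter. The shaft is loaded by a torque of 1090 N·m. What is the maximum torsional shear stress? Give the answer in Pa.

J = πd⁴/32 = π(0.0871)⁴/32 = 5.650×10^-6 m⁴.
τ_max = T·r/J = 1090 × 0.0435 / 5.650×10^-6 = 8.401×10^6 Pa.

8.40e6 Pa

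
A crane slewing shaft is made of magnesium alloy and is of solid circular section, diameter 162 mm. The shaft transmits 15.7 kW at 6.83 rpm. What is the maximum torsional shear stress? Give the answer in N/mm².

ω = 2π·6.83/60 = 0.7152 rad/s, so T = P/ω = 15.7×10³ / 0.7152 = 21950 N·m.
J = πd⁴/32 = π(0.162)⁴/32 = 6.762×10^-5 m⁴.
τ_max = T·r/J = 21950 × 0.0810 / 6.762×10^-5 = 2.630×10^7 Pa.

26.3 N/mm²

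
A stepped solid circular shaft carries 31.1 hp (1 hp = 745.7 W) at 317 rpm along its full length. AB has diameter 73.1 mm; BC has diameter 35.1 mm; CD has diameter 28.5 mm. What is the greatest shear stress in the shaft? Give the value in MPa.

ω = 2π·317/60 = 33.20 rad/s, so T = P/ω = 31.1×745.7 / 33.20 = 698.6 N·m.
Under the same torque, τ_max = 16T/(πd³) is largest where d is smallest — segment CD (d = 28.5 mm).
τ_max = 16·698.6/(π·(0.0285)³) = 1.537×10^8 Pa.

154 MPa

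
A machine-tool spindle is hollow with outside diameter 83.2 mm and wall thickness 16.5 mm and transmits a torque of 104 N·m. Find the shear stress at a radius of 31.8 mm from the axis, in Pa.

810000 Pa

J = π(d_o⁴ − d_i⁴)/32 = π(0.0832⁴ − 0.0502⁴)/32 = 4.081×10^-6 m⁴.
Shear stress varies linearly with radius: τ = T·r/J = 104.0 × 0.0318 / 4.081×10^-6 = 8.104×10^5 Pa.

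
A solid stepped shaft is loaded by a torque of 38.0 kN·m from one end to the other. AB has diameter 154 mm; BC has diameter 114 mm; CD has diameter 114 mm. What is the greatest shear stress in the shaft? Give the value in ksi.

18.9 ksi

Under the same torque, τ_max = 16T/(πd³) is largest where d is smallest — segment BC (d = 114 mm).
τ_max = 16·38000/(π·(0.114)³) = 1.306×10^8 Pa.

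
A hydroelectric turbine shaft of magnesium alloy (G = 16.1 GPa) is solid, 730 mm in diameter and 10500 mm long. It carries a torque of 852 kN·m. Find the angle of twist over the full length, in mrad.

J = πd⁴/32 = π(0.730)⁴/32 = 0.02788 m⁴.
θ = T·L/(G·J) = 852000 × 10.5 / (16.1×10⁹ × 0.02788) = 0.01993 rad.

19.9 mrad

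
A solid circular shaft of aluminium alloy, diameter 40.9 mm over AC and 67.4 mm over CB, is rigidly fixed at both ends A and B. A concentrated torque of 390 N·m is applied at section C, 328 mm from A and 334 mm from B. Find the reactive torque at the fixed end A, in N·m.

Compatibility: T_A·a/J_AC = T_B·b/J_CB with T_A + T_B = T₀.
J_AC = 2.75×10^-7 m⁴, J_CB = 2.03×10^-6 m⁴, so T_A = T₀·(J_AC/a)/((J_AC/a)+(J_CB/b)) = 47.32 N·m, T_B = 342.7 N·m.

47.3 N·m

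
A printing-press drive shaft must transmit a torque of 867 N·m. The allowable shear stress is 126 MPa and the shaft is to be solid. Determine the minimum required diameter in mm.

32.7 mm

For a solid shaft τ_max = 16T/(πd³), so d = (16T/(π τ_allow))^(1/3) = (16·867.0/(π·1.26×10^8))^(1/3) = 0.03272 m.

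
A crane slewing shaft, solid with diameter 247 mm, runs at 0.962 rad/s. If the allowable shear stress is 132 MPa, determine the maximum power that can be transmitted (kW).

J = πd⁴/32 = π(0.247)⁴/32 = 3.654×10^-4 m⁴.
T_max = τ_allow·J/r = 1.32×10^8 × 3.654×10^-4 / 0.123 = 390600 N·m.
ω = 0.962 rad/s, so P_max = T_max·ω = 3.757×10^5 W.

376 kW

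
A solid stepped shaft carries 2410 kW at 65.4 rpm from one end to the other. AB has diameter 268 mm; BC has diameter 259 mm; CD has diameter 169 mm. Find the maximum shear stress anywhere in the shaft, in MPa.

ω = 2π·65.4/60 = 6.849 rad/s, so T = P/ω = 2410×10³ / 6.849 = 351900 N·m.
Under the same torque, τ_max = 16T/(πd³) is largest where d is smallest — segment CD (d = 169 mm).
τ_max = 16·351900/(π·(0.169)³) = 3.713×10^8 Pa.

371 MPa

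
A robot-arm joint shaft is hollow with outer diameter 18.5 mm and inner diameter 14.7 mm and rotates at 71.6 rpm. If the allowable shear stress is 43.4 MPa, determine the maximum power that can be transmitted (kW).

J = π(d_o⁴ − d_i⁴)/32 = π(0.0185⁴ − 0.0147⁴)/32 = 6.915×10^-9 m⁴.
T_max = τ_allow·J/r = 4.34×10^7 × 6.915×10^-9 / 0.00925 = 32.45 N·m.
ω = 2π·71.6/60 = 7.498 rad/s, so P_max = T_max·ω = 243.3 W.

0.243 kW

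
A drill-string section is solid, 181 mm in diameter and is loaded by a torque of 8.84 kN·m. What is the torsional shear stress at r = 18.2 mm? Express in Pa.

1.53e6 Pa

J = πd⁴/32 = π(0.181)⁴/32 = 1.054×10^-4 m⁴.
Shear stress varies linearly with radius: τ = T·r/J = 8840 × 0.0182 / 1.054×10^-4 = 1.527×10^6 Pa.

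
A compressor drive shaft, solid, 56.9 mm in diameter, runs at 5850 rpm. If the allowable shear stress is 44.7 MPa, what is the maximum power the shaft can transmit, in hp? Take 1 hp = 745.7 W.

J = πd⁴/32 = π(0.0569)⁴/32 = 1.029×10^-6 m⁴.
T_max = τ_allow·J/r = 4.47×10^7 × 1.029×10^-6 / 0.0284 = 1617 N·m.
ω = 2π·5850/60 = 612.6 rad/s, so P_max = T_max·ω = 9.905×10^5 W.

1330 hp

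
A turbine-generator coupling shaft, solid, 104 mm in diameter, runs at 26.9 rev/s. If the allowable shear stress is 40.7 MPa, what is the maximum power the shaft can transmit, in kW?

J = πd⁴/32 = π(0.104)⁴/32 = 1.149×10^-5 m⁴.
T_max = τ_allow·J/r = 4.07×10^7 × 1.149×10^-5 / 0.0520 = 8989 N·m.
ω = 2π·26.9 = 169.0 rad/s, so P_max = T_max·ω = 1.519×10^6 W.

1520 kW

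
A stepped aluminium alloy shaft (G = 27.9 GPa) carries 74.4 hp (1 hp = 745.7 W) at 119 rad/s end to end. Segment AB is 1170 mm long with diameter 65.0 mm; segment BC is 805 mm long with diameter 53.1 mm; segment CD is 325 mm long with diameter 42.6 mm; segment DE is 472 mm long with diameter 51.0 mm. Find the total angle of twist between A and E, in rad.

ω = 119 rad/s, so T = P/ω = 74.4×745.7 / 119.0 = 466.2 N·m.
J_AB = π(0.0650)⁴/32 = 1.75×10^-6 m⁴; J_BC = π(0.0531)⁴/32 = 7.81×10^-7 m⁴; J_CD = π(0.0426)⁴/32 = 3.23×10^-7 m⁴; J_DE = π(0.0510)⁴/32 = 6.64×10^-7 m⁴.
θ = (T/G)·Σ L_i/J_i = (466.2/27.9×10⁹)·(1.17/1.75×10^-6 + 0.805/7.81×10^-7 + 0.325/3.23×10^-7 + 0.472/6.64×10^-7) = 0.05706 rad.

0.0571 rad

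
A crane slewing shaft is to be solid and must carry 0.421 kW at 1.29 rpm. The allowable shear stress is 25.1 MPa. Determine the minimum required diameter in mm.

85.8 mm

ω = 2π·1.29/60 = 0.1351 rad/s, so T = P/ω = 0.421×10³ / 0.1351 = 3116 N·m.
For a solid shaft τ_max = 16T/(πd³), so d = (16T/(π τ_allow))^(1/3) = (16·3116/(π·2.51×10^7))^(1/3) = 0.08583 m.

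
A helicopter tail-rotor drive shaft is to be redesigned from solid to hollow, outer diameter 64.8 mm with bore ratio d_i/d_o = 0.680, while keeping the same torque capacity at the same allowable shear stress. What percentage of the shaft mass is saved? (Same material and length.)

Equal τ_max and T ⇒ the solid shaft needs d_s³ = d_o³(1−k⁴), so d_s = 64.8·(1−0.680⁴)^(1/3) = 59.81 mm.
Area ratio A_h/A_s = d_o²(1−k²)/d_s² = (1−k²)/(1−k⁴)^(2/3) = 0.6311.
Mass saving = 1 − 0.6311 = 36.9 %.

36.9 %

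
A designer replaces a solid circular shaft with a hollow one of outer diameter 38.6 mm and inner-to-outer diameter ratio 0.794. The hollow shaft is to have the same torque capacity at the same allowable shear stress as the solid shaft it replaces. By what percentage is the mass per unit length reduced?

48.2 %

Equal τ_max and T ⇒ the solid shaft needs d_s³ = d_o³(1−k⁴), so d_s = 38.6·(1−0.794⁴)^(1/3) = 32.60 mm.
Area ratio A_h/A_s = d_o²(1−k²)/d_s² = (1−k²)/(1−k⁴)^(2/3) = 0.5180.
Mass saving = 1 − 0.5180 = 48.2 %.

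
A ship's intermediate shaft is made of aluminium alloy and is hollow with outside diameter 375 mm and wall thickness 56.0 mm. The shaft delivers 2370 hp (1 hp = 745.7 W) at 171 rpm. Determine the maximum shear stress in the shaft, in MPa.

12.6 MPa

ω = 2π·171/60 = 17.91 rad/s, so T = P/ω = 2370×745.7 / 17.91 = 98690 N·m.
J = π(d_o⁴ − d_i⁴)/32 = π(0.375⁴ − 0.263⁴)/32 = 1.472×10^-3 m⁴.
τ_max = T·r/J = 98690 × 0.188 / 1.472×10^-3 = 1.257×10^7 Pa.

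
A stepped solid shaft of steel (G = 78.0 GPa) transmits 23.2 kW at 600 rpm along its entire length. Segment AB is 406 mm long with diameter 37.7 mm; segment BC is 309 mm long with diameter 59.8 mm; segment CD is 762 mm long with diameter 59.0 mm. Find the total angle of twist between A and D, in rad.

0.0139 rad

ω = 2π·600/60 = 62.83 rad/s, so T = P/ω = 23.2×10³ / 62.83 = 369.2 N·m.
J_AB = π(0.0377)⁴/32 = 1.98×10^-7 m⁴; J_BC = π(0.0598)⁴/32 = 1.26×10^-6 m⁴; J_CD = π(0.0590)⁴/32 = 1.19×10^-6 m⁴.
θ = (T/G)·Σ L_i/J_i = (369.2/78.0×10⁹)·(0.406/1.98×10^-7 + 0.309/1.26×10^-6 + 0.762/1.19×10^-6) = 0.01389 rad.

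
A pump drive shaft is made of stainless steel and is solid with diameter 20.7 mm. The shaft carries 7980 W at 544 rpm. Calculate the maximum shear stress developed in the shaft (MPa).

80.4 MPa

ω = 2π·544/60 = 56.97 rad/s, so T = P/ω = 7980 / 56.97 = 140.1 N·m.
J = πd⁴/32 = π(0.0207)⁴/32 = 1.803×10^-8 m⁴.
τ_max = T·r/J = 140.1 × 0.0103 / 1.803×10^-8 = 8.043×10^7 Pa.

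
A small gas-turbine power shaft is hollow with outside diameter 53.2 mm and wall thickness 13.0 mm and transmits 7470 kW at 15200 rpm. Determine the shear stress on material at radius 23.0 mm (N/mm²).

147 N/mm²

ω = 2π·15200/60 = 1592 rad/s, so T = P/ω = 7470×10³ / 1592 = 4693 N·m.
J = π(d_o⁴ − d_i⁴)/32 = π(0.0532⁴ − 0.0272⁴)/32 = 7.327×10^-7 m⁴.
Shear stress varies linearly with radius: τ = T·r/J = 4693 × 0.0230 / 7.327×10^-7 = 1.473×10^8 Pa.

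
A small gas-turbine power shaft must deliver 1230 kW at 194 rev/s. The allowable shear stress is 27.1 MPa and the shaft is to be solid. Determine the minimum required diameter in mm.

ω = 2π·194 = 1219 rad/s, so T = P/ω = 1230×10³ / 1219 = 1009 N·m.
For a solid shaft τ_max = 16T/(πd³), so d = (16T/(π τ_allow))^(1/3) = (16·1009/(π·2.71×10^7))^(1/3) = 0.05745 m.

57.5 mm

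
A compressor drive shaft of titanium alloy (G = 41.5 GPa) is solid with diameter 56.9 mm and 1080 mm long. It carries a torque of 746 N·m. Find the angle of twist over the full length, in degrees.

1.08°

J = πd⁴/32 = π(0.0569)⁴/32 = 1.029×10^-6 m⁴.
θ = T·L/(G·J) = 746.0 × 1.08 / (41.5×10⁹ × 1.029×10^-6) = 0.01887 rad.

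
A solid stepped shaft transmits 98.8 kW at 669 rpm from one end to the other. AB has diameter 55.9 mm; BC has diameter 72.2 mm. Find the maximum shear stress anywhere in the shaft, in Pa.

ω = 2π·669/60 = 70.06 rad/s, so T = P/ω = 98.8×10³ / 70.06 = 1410 N·m.
Under the same torque, τ_max = 16T/(πd³) is largest where d is smallest — segment AB (d = 55.9 mm).
τ_max = 16·1410/(π·(0.0559)³) = 4.112×10^7 Pa.

4.11e7 Pa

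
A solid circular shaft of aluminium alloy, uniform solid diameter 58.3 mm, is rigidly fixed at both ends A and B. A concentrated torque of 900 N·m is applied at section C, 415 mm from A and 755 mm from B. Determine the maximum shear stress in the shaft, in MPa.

With uniform GJ and both ends fixed, compatibility θ_AC = θ_CB gives T_A·a = T_B·b, together with T_A + T_B = T₀.
T_A = T₀·b/(a+b) = 900.0·755/1170 = 580.8 N·m; T_B = 319.2 N·m.
τ in each portion: τ_AC = 1.49×10^7 Pa, τ_CB = 8.20×10^6 Pa; maximum is in AC.
τ_max = T_AC·r/J = 580.8·0.0291/1.13×10^-6 = 1.493×10^7 Pa.

14.9 MPa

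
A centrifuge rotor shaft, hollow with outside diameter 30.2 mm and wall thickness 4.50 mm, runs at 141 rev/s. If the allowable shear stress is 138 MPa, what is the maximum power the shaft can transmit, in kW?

501 kW

J = π(d_o⁴ − d_i⁴)/32 = π(0.0302⁴ − 0.0212⁴)/32 = 6.183×10^-8 m⁴.
T_max = τ_allow·J/r = 1.38×10^8 × 6.183×10^-8 / 0.0151 = 565.1 N·m.
ω = 2π·141 = 885.9 rad/s, so P_max = T_max·ω = 5.006×10^5 W.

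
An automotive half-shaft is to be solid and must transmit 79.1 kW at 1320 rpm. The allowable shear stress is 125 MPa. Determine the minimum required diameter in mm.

ω = 2π·1320/60 = 138.2 rad/s, so T = P/ω = 79.1×10³ / 138.2 = 572.2 N·m.
For a solid shaft τ_max = 16T/(πd³), so d = (16T/(π τ_allow))^(1/3) = (16·572.2/(π·1.25×10^8))^(1/3) = 0.02857 m.

28.6 mm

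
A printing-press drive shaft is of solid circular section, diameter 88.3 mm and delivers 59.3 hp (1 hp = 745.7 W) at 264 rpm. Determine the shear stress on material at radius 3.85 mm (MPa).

1.03 MPa

ω = 2π·264/60 = 27.65 rad/s, so T = P/ω = 59.3×745.7 / 27.65 = 1600 N·m.
J = πd⁴/32 = π(0.0883)⁴/32 = 5.968×10^-6 m⁴.
Shear stress varies linearly with radius: τ = T·r/J = 1600 × 0.00385 / 5.968×10^-6 = 1.032×10^6 Pa.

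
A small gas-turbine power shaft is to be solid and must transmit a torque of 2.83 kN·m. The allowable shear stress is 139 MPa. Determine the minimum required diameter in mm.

For a solid shaft τ_max = 16T/(πd³), so d = (16T/(π τ_allow))^(1/3) = (16·2830/(π·1.39×10^8))^(1/3) = 0.04698 m.

47.0 mm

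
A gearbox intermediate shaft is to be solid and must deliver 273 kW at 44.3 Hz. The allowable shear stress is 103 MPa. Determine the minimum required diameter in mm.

ω = 2π·44.3 = 278.3 rad/s, so T = P/ω = 273×10³ / 278.3 = 980.8 N·m.
For a solid shaft τ_max = 16T/(πd³), so d = (16T/(π τ_allow))^(1/3) = (16·980.8/(π·1.03×10^8))^(1/3) = 0.03647 m.

36.5 mm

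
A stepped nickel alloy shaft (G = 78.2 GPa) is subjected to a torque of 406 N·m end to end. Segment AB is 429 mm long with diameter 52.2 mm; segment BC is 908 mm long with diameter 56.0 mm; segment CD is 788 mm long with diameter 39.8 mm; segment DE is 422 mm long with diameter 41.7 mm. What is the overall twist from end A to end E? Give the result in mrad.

31.9 mrad

J_AB = π(0.0522)⁴/32 = 7.29×10^-7 m⁴; J_BC = π(0.0560)⁴/32 = 9.65×10^-7 m⁴; J_CD = π(0.0398)⁴/32 = 2.46×10^-7 m⁴; J_DE = π(0.0417)⁴/32 = 2.97×10^-7 m⁴.
θ = (T/G)·Σ L_i/J_i = (406.0/78.2×10⁹)·(0.429/7.29×10^-7 + 0.908/9.65×10^-7 + 0.788/2.46×10^-7 + 0.422/2.97×10^-7) = 0.03193 rad.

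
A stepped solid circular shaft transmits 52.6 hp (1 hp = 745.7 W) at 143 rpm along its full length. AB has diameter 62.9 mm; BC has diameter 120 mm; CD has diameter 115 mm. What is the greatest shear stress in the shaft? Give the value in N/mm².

ω = 2π·143/60 = 14.97 rad/s, so T = P/ω = 52.6×745.7 / 14.97 = 2619 N·m.
Under the same torque, τ_max = 16T/(πd³) is largest where d is smallest — segment AB (d = 62.9 mm).
τ_max = 16·2619/(π·(0.0629)³) = 5.360×10^7 Pa.

53.6 N/mm²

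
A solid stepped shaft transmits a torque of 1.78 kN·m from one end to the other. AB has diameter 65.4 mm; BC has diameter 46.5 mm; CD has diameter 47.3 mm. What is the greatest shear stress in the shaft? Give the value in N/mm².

90.2 N/mm²

Under the same torque, τ_max = 16T/(πd³) is largest where d is smallest — segment BC (d = 46.5 mm).
τ_max = 16·1780/(π·(0.0465)³) = 9.016×10^7 Pa.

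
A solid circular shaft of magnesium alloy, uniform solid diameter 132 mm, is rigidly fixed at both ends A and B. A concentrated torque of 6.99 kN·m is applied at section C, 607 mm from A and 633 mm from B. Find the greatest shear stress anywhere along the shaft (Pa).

With uniform GJ and both ends fixed, compatibility θ_AC = θ_CB gives T_A·a = T_B·b, together with T_A + T_B = T₀.
T_A = T₀·b/(a+b) = 6990·633/1240 = 3568 N·m; T_B = 3422 N·m.
τ in each portion: τ_AC = 7.90×10^6 Pa, τ_CB = 7.58×10^6 Pa; maximum is in AC.
τ_max = T_AC·r/J = 3568·0.0660/2.98×10^-5 = 7.901×10^6 Pa.

7.90e6 Pa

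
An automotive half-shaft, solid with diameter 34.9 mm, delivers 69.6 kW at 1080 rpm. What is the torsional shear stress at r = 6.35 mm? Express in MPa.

ω = 2π·1080/60 = 113.1 rad/s, so T = P/ω = 69.6×10³ / 113.1 = 615.4 N·m.
J = πd⁴/32 = π(0.0349)⁴/32 = 1.456×10^-7 m⁴.
Shear stress varies linearly with radius: τ = T·r/J = 615.4 × 0.00635 / 1.456×10^-7 = 2.683×10^7 Pa.

26.8 MPa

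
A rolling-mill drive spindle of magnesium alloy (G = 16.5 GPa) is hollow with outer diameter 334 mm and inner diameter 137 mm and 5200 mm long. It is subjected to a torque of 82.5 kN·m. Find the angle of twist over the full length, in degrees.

J = π(d_o⁴ − d_i⁴)/32 = π(0.334⁴ − 0.137⁴)/32 = 1.187×10^-3 m⁴.
θ = T·L/(G·J) = 82500 × 5.20 / (16.5×10⁹ × 1.187×10^-3) = 0.02190 rad.

1.25°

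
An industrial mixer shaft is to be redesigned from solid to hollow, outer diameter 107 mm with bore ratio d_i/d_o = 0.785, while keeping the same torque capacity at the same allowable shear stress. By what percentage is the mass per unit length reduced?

Equal τ_max and T ⇒ the solid shaft needs d_s³ = d_o³(1−k⁴), so d_s = 107·(1−0.785⁴)^(1/3) = 91.25 mm.
Area ratio A_h/A_s = d_o²(1−k²)/d_s² = (1−k²)/(1−k⁴)^(2/3) = 0.5277.
Mass saving = 1 − 0.5277 = 47.2 %.

47.2 %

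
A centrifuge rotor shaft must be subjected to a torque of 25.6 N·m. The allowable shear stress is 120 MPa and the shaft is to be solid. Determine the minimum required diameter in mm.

For a solid shaft τ_max = 16T/(πd³), so d = (16T/(π τ_allow))^(1/3) = (16·25.60/(π·1.20×10^8))^(1/3) = 0.01028 m.

10.3 mm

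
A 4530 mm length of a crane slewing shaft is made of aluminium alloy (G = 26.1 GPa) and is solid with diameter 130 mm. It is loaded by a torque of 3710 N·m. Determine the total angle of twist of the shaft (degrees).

J = πd⁴/32 = π(0.130)⁴/32 = 2.804×10^-5 m⁴.
θ = T·L/(G·J) = 3710 × 4.53 / (26.1×10⁹ × 2.804×10^-5) = 0.02296 rad.

1.32°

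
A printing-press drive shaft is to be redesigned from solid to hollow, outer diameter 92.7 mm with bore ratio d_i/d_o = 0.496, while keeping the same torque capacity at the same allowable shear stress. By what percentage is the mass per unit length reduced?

Equal τ_max and T ⇒ the solid shaft needs d_s³ = d_o³(1−k⁴), so d_s = 92.7·(1−0.496⁴)^(1/3) = 90.79 mm.
Area ratio A_h/A_s = d_o²(1−k²)/d_s² = (1−k²)/(1−k⁴)^(2/3) = 0.7860.
Mass saving = 1 − 0.7860 = 21.4 %.

21.4 %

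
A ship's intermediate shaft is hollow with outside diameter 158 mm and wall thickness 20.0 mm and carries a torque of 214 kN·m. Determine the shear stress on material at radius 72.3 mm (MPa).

367 MPa

J = π(d_o⁴ − d_i⁴)/32 = π(0.158⁴ − 0.118⁴)/32 = 4.215×10^-5 m⁴.
Shear stress varies linearly with radius: τ = T·r/J = 214000 × 0.0723 / 4.215×10^-5 = 3.671×10^8 Pa.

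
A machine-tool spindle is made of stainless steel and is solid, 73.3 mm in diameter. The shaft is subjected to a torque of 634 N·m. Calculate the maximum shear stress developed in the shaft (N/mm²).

J = πd⁴/32 = π(0.0733)⁴/32 = 2.834×10^-6 m⁴.
τ_max = T·r/J = 634.0 × 0.0367 / 2.834×10^-6 = 8.199×10^6 Pa.

8.20 N/mm²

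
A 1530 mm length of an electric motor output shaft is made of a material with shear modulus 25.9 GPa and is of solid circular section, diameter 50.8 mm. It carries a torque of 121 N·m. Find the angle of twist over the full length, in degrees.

0.626°

J = πd⁴/32 = π(0.0508)⁴/32 = 6.538×10^-7 m⁴.
θ = T·L/(G·J) = 121.0 × 1.53 / (25.9×10⁹ × 6.538×10^-7) = 0.01093 rad.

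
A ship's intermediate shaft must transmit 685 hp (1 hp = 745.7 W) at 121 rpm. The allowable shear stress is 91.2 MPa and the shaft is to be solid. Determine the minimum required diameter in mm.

ω = 2π·121/60 = 12.67 rad/s, so T = P/ω = 685×745.7 / 12.67 = 40310 N·m.
For a solid shaft τ_max = 16T/(πd³), so d = (16T/(π τ_allow))^(1/3) = (16·40310/(π·9.12×10^7))^(1/3) = 0.1311 m.

131 mm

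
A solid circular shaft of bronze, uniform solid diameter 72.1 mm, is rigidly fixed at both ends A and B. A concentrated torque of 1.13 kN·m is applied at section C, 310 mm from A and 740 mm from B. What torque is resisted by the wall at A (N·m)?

With uniform GJ and both ends fixed, compatibility θ_AC = θ_CB gives T_A·a = T_B·b, together with T_A + T_B = T₀.
T_A = T₀·b/(a+b) = 1130·740/1050 = 796.4 N·m; T_B = 333.6 N·m.

796 N·m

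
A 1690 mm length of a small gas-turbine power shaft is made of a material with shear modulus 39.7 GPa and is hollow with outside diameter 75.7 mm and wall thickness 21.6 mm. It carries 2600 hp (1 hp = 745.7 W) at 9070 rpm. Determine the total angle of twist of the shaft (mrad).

27.9 mrad

ω = 2π·9070/60 = 949.8 rad/s, so T = P/ω = 2600×745.7 / 949.8 = 2041 N·m.
J = π(d_o⁴ − d_i⁴)/32 = π(0.0757⁴ − 0.0325⁴)/32 = 3.114×10^-6 m⁴.
θ = T·L/(G·J) = 2041 × 1.69 / (39.7×10⁹ × 3.114×10^-6) = 0.02790 rad.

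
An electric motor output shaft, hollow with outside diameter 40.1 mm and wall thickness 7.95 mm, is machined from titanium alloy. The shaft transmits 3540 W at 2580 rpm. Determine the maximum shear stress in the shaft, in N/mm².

ω = 2π·2580/60 = 270.2 rad/s, so T = P/ω = 3540 / 270.2 = 13.10 N·m.
J = π(d_o⁴ − d_i⁴)/32 = π(0.0401⁴ − 0.0242⁴)/32 = 2.202×10^-7 m⁴.
τ_max = T·r/J = 13.10 × 0.0201 / 2.202×10^-7 = 1.193×10^6 Pa.

1.19 N/mm²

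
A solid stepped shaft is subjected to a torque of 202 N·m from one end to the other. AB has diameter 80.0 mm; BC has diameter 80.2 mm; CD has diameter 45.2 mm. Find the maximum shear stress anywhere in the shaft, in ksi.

1.62 ksi

Under the same torque, τ_max = 16T/(πd³) is largest where d is smallest — segment CD (d = 45.2 mm).
τ_max = 16·202.0/(π·(0.0452)³) = 1.114×10^7 Pa.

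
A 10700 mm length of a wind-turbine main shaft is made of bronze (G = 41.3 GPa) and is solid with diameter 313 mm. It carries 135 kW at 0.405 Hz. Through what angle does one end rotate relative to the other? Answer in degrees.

0.836°

ω = 2π·0.405 = 2.545 rad/s, so T = P/ω = 135×10³ / 2.545 = 53050 N·m.
J = πd⁴/32 = π(0.313)⁴/32 = 9.423×10^-4 m⁴.
θ = T·L/(G·J) = 53050 × 10.7 / (41.3×10⁹ × 9.423×10^-4) = 0.01459 rad.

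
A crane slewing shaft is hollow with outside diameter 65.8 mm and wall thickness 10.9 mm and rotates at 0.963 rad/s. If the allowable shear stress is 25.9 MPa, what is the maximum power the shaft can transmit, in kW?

J = π(d_o⁴ − d_i⁴)/32 = π(0.0658⁴ − 0.0440⁴)/32 = 1.472×10^-6 m⁴.
T_max = τ_allow·J/r = 2.59×10^7 × 1.472×10^-6 / 0.0329 = 1159 N·m.
ω = 0.963 rad/s, so P_max = T_max·ω = 1116 W.

1.12 kW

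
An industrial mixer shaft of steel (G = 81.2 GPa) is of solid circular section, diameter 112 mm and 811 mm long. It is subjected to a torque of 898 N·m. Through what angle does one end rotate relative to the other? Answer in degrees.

0.0333°

J = πd⁴/32 = π(0.112)⁴/32 = 1.545×10^-5 m⁴.
θ = T·L/(G·J) = 898.0 × 0.811 / (81.2×10⁹ × 1.545×10^-5) = 5.806×10^-4 rad.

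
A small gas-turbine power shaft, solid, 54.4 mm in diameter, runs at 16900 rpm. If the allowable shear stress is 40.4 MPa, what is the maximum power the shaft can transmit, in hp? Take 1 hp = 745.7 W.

J = πd⁴/32 = π(0.0544)⁴/32 = 8.598×10^-7 m⁴.
T_max = τ_allow·J/r = 4.04×10^7 × 8.598×10^-7 / 0.0272 = 1277 N·m.
ω = 2π·16900/60 = 1770 rad/s, so P_max = T_max·ω = 2.260×10^6 W.

3030 hp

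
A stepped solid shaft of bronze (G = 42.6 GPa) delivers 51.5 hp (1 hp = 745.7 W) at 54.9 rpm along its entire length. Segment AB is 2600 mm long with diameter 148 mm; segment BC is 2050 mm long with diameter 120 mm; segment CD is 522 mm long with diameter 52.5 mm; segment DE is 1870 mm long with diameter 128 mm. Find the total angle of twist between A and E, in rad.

0.145 rad

ω = 2π·54.9/60 = 5.749 rad/s, so T = P/ω = 51.5×745.7 / 5.749 = 6680 N·m.
J_AB = π(0.148)⁴/32 = 4.71×10^-5 m⁴; J_BC = π(0.120)⁴/32 = 2.04×10^-5 m⁴; J_CD = π(0.0525)⁴/32 = 7.46×10^-7 m⁴; J_DE = π(0.128)⁴/32 = 2.64×10^-5 m⁴.
θ = (T/G)·Σ L_i/J_i = (6680/42.6×10⁹)·(2.60/4.71×10^-5 + 2.05/2.04×10^-5 + 0.522/7.46×10^-7 + 1.87/2.64×10^-5) = 0.1453 rad.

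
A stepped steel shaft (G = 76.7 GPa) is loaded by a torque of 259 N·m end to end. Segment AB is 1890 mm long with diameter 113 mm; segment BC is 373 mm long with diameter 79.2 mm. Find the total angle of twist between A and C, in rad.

7.25e-4 rad

J_AB = π(0.113)⁴/32 = 1.60×10^-5 m⁴; J_BC = π(0.0792)⁴/32 = 3.86×10^-6 m⁴.
θ = (T/G)·Σ L_i/J_i = (259.0/76.7×10⁹)·(1.89/1.60×10^-5 + 0.373/3.86×10^-6) = 7.248×10^-4 rad.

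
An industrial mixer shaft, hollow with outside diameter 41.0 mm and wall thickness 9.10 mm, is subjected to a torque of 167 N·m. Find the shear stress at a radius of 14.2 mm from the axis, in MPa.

J = π(d_o⁴ − d_i⁴)/32 = π(0.0410⁴ − 0.0228⁴)/32 = 2.509×10^-7 m⁴.
Shear stress varies linearly with radius: τ = T·r/J = 167.0 × 0.0142 / 2.509×10^-7 = 9.452×10^6 Pa.

9.45 MPa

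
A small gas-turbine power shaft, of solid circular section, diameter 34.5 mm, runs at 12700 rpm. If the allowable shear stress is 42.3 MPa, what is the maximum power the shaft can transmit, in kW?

454 kW

J = πd⁴/32 = π(0.0345)⁴/32 = 1.391×10^-7 m⁴.
T_max = τ_allow·J/r = 4.23×10^7 × 1.391×10^-7 / 0.0173 = 341.1 N·m.
ω = 2π·12700/60 = 1330 rad/s, so P_max = T_max·ω = 4.536×10^5 W.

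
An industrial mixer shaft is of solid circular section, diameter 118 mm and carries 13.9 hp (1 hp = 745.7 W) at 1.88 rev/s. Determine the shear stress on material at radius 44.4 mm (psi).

ω = 2π·1.88 = 11.81 rad/s, so T = P/ω = 13.9×745.7 / 11.81 = 877.5 N·m.
J = πd⁴/32 = π(0.118)⁴/32 = 1.903×10^-5 m⁴.
Shear stress varies linearly with radius: τ = T·r/J = 877.5 × 0.0444 / 1.903×10^-5 = 2.047×10^6 Pa.

297 psi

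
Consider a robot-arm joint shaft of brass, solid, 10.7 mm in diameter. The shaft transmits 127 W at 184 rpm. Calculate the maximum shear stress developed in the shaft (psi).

3970 psi

ω = 2π·184/60 = 19.27 rad/s, so T = P/ω = 127 / 19.27 = 6.591 N·m.
J = πd⁴/32 = π(0.0107)⁴/32 = 1.287×10^-9 m⁴.
τ_max = T·r/J = 6.591 × 0.00535 / 1.287×10^-9 = 2.740×10^7 Pa.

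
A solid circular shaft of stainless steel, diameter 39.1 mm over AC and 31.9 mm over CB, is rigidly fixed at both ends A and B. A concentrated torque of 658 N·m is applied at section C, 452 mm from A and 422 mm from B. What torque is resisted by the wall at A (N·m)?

446 N·m

Compatibility: T_A·a/J_AC = T_B·b/J_CB with T_A + T_B = T₀.
J_AC = 2.29×10^-7 m⁴, J_CB = 1.02×10^-7 m⁴, so T_A = T₀·(J_AC/a)/((J_AC/a)+(J_CB/b)) = 446.2 N·m, T_B = 211.8 N·m.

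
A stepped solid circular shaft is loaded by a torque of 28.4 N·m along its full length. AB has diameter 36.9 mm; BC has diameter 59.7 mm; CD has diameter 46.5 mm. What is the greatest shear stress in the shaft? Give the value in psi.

Under the same torque, τ_max = 16T/(πd³) is largest where d is smallest — segment AB (d = 36.9 mm).
τ_max = 16·28.40/(π·(0.0369)³) = 2.879×10^6 Pa.

418 psi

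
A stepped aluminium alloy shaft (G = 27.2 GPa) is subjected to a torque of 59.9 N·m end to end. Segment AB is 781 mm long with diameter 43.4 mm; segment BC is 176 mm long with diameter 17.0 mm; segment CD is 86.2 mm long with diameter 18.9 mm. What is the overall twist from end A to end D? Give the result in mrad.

J_AB = π(0.0434)⁴/32 = 3.48×10^-7 m⁴; J_BC = π(0.0170)⁴/32 = 8.20×10^-9 m⁴; J_CD = π(0.0189)⁴/32 = 1.25×10^-8 m⁴.
θ = (T/G)·Σ L_i/J_i = (59.90/27.2×10⁹)·(0.781/3.48×10^-7 + 0.176/8.20×10^-9 + 0.0862/1.25×10^-8) = 0.06736 rad.

67.4 mrad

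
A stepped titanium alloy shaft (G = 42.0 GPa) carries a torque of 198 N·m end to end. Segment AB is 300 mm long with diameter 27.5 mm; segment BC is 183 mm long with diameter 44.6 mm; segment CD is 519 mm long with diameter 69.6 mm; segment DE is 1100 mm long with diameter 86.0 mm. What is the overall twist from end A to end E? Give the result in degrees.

1.69°

J_AB = π(0.0275)⁴/32 = 5.61×10^-8 m⁴; J_BC = π(0.0446)⁴/32 = 3.88×10^-7 m⁴; J_CD = π(0.0696)⁴/32 = 2.30×10^-6 m⁴; J_DE = π(0.0860)⁴/32 = 5.37×10^-6 m⁴.
θ = (T/G)·Σ L_i/J_i = (198.0/42.0×10⁹)·(0.300/5.61×10^-8 + 0.183/3.88×10^-7 + 0.519/2.30×10^-6 + 1.10/5.37×10^-6) = 0.02944 rad.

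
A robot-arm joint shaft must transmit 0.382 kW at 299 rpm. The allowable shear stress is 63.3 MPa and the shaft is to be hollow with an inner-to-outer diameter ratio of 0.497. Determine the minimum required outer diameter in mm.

10.1 mm

ω = 2π·299/60 = 31.31 rad/s, so T = P/ω = 0.382×10³ / 31.31 = 12.20 N·m.
For a hollow shaft with d_i/d_o = 0.497: τ_max = 16T/(π d_o³ (1−k⁴)), so d_o = [16T/(π τ_allow (1−k⁴))]^(1/3) = [16·12.20/(π·6.33×10^7·0.9390)]^(1/3) = 0.01015 m.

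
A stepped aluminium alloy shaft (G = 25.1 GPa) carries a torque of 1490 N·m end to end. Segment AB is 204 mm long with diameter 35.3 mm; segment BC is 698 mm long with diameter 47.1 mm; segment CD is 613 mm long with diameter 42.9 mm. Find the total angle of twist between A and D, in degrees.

J_AB = π(0.0353)⁴/32 = 1.52×10^-7 m⁴; J_BC = π(0.0471)⁴/32 = 4.83×10^-7 m⁴; J_CD = π(0.0429)⁴/32 = 3.33×10^-7 m⁴.
θ = (T/G)·Σ L_i/J_i = (1490/25.1×10⁹)·(0.204/1.52×10^-7 + 0.698/4.83×10^-7 + 0.613/3.33×10^-7) = 0.2746 rad.

15.7°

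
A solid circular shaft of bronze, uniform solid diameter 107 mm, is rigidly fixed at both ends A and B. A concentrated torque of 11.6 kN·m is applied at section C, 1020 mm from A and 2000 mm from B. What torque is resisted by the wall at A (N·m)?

7680 N·m

With uniform GJ and both ends fixed, compatibility θ_AC = θ_CB gives T_A·a = T_B·b, together with T_A + T_B = T₀.
T_A = T₀·b/(a+b) = 11600·2000/3020 = 7682 N·m; T_B = 3918 N·m.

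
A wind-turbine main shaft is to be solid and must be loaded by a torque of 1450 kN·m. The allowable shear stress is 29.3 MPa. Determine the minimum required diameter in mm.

632 mm

For a solid shaft τ_max = 16T/(πd³), so d = (16T/(π τ_allow))^(1/3) = (16·1.450e6/(π·2.93×10^7))^(1/3) = 0.6317 m.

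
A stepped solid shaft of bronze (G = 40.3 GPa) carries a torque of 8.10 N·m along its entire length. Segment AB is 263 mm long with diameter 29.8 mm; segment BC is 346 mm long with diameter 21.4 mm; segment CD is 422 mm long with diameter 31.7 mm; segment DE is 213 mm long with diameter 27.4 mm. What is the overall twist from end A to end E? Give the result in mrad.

J_AB = π(0.0298)⁴/32 = 7.74×10^-8 m⁴; J_BC = π(0.0214)⁴/32 = 2.06×10^-8 m⁴; J_CD = π(0.0317)⁴/32 = 9.91×10^-8 m⁴; J_DE = π(0.0274)⁴/32 = 5.53×10^-8 m⁴.
θ = (T/G)·Σ L_i/J_i = (8.100/40.3×10⁹)·(0.263/7.74×10^-8 + 0.346/2.06×10^-8 + 0.422/9.91×10^-8 + 0.213/5.53×10^-8) = 5.690×10^-3 rad.

5.69 mrad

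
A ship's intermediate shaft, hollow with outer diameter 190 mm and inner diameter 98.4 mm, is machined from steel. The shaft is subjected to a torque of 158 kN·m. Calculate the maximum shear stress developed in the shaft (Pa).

1.26e8 Pa

J = π(d_o⁴ − d_i⁴)/32 = π(0.190⁴ − 0.0984⁴)/32 = 1.187×10^-4 m⁴.
τ_max = T·r/J = 158000 × 0.0950 / 1.187×10^-4 = 1.264×10^8 Pa.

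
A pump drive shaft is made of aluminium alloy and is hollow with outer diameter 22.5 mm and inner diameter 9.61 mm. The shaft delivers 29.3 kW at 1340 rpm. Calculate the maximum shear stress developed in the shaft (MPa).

ω = 2π·1340/60 = 140.3 rad/s, so T = P/ω = 29.3×10³ / 140.3 = 208.8 N·m.
J = π(d_o⁴ − d_i⁴)/32 = π(0.0225⁴ − 0.00961⁴)/32 = 2.432×10^-8 m⁴.
τ_max = T·r/J = 208.8 × 0.0112 / 2.432×10^-8 = 9.657×10^7 Pa.

96.6 MPa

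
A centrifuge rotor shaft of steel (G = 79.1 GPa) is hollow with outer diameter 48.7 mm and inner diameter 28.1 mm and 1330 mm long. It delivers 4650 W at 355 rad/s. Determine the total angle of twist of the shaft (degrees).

ω = 355 rad/s, so T = P/ω = 4650 / 355.0 = 13.10 N·m.
J = π(d_o⁴ − d_i⁴)/32 = π(0.0487⁴ − 0.0281⁴)/32 = 4.910×10^-7 m⁴.
θ = T·L/(G·J) = 13.10 × 1.33 / (79.1×10⁹ × 4.910×10^-7) = 4.485×10^-4 rad.

0.0257°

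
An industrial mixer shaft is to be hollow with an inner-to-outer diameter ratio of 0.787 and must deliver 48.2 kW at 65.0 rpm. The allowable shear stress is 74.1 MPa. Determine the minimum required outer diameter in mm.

ω = 2π·65.0/60 = 6.807 rad/s, so T = P/ω = 48.2×10³ / 6.807 = 7081 N·m.
For a hollow shaft with d_i/d_o = 0.787: τ_max = 16T/(π d_o³ (1−k⁴)), so d_o = [16T/(π τ_allow (1−k⁴))]^(1/3) = [16·7081/(π·7.41×10^7·0.6164)]^(1/3) = 0.09243 m.

92.4 mm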